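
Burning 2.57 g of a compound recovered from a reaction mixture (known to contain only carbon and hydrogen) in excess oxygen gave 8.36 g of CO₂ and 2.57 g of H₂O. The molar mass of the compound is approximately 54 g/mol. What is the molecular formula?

C4H6

mol C = 8.36 g CO₂ ÷ 44.009 g/mol = 0.1900 mol
mol H = 2 × 2.57 g H₂O ÷ 18.015 g/mol = 0.2853 mol
Divide by the smallest (0.1900 mol): C 1.000, H 1.502
Multiplying each by 2 gives whole numbers: C 2.00, H 3.00
Empirical formula: C2H3
Empirical-formula mass = 27.05 g/mol; 54 ÷ 27.05 ≈ 2, so the molecular formula is C4H6.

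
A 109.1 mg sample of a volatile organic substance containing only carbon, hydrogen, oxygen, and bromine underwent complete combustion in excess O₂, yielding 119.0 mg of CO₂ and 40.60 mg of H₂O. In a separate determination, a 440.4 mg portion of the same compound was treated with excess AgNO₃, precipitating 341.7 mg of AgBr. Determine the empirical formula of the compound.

mol C = 0.1190 g CO₂ ÷ 44.009 g/mol = 0.0027040 mol
mol H = 2 × 0.04060 g H₂O ÷ 18.015 g/mol = 0.0045074 mol
From the AgBr data: mol Br per gram of compound = (0.3417 ÷ 187.772) ÷ 0.4404 = 0.0041321 mol/g, so in the 0.1091 g combustion sample mol Br = 0.00045081 mol
mass O = 0.1091 − (0.032478 + 0.0045434 + 0.036021) = 0.036058 g → mol O = 0.036058 ÷ 15.999 = 0.0022537 mol
Divide by the smallest (0.00045081 mol): C 5.998, H 9.998, Br 1.000, O 4.999

C6H10BrO5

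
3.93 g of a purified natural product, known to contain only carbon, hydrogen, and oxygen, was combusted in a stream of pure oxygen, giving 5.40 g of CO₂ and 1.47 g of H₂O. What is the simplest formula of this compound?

mol C = 5.40 g CO₂ ÷ 44.009 g/mol = 0.1227 mol
mol H = 2 × 1.47 g H₂O ÷ 18.015 g/mol = 0.1632 mol
mass O = 3.93 − (1.474 + 0.1645) = 2.292 g → mol O = 2.292 ÷ 15.999 = 0.1432 mol
Divide by the smallest (0.1227 mol): C 1.000, H 1.330, O 1.167
Multiplying each by 6 gives whole numbers: C 6.00, H 7.98, O 7.00

C6H8O7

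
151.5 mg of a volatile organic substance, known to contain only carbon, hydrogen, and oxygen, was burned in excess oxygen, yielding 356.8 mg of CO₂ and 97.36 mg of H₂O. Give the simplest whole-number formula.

C3H4O

mol C = 0.3568 g CO₂ ÷ 44.009 g/mol = 0.0081074 mol
mol H = 2 × 0.09736 g H₂O ÷ 18.015 g/mol = 0.010809 mol
mass O = 0.1515 − (0.097378 + 0.010895) = 0.043226 g → mol O = 0.043226 ÷ 15.999 = 0.0027018 mol
Divide by the smallest (0.0027018 mol): C 3.001, H 4.001, O 1.000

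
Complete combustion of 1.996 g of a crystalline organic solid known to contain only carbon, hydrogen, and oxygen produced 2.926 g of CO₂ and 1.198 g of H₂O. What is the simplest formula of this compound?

CH2O

mol C = 2.926 g CO₂ ÷ 44.009 g/mol = 0.066486 mol
mol H = 2 × 1.198 g H₂O ÷ 18.015 g/mol = 0.13300 mol
mass O = 1.996 − (0.79857 + 0.13406) = 1.0634 g → mol O = 1.0634 ÷ 15.999 = 0.066465 mol
Divide by the smallest (0.066465 mol): C 1.000, H 2.001, O 1.000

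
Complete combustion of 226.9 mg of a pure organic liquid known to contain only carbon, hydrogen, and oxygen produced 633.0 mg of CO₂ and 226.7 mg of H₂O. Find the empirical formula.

C8H14O

mol C = 0.6330 g CO₂ ÷ 44.009 g/mol = 0.014383 mol
mol H = 2 × 0.2267 g H₂O ÷ 18.015 g/mol = 0.025168 mol
mass O = 0.2269 − (0.17276 + 0.025369) = 0.028771 g → mol O = 0.028771 ÷ 15.999 = 0.0017983 mol
Divide by the smallest (0.0017983 mol): C 7.998, H 13.995, O 1.000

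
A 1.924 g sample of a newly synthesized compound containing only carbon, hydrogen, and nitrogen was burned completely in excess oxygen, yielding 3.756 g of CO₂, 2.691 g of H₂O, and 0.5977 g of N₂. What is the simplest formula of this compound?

mol C = 3.756 g CO₂ ÷ 44.009 g/mol = 0.085346 mol
mol H = 2 × 2.691 g H₂O ÷ 18.015 g/mol = 0.29875 mol
mol N = 2 × 0.5977 g N₂ ÷ 28.014 g/mol = 0.042672 mol
Divide by the smallest (0.042672 mol): C 2.000, H 7.001, N 1.000

C2H7N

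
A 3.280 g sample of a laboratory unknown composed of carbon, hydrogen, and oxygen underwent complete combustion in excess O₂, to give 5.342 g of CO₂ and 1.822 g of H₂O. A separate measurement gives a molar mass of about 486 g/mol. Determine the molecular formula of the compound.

mol C = 5.342 g CO₂ ÷ 44.009 g/mol = 0.12138 mol
mol H = 2 × 1.822 g H₂O ÷ 18.015 g/mol = 0.20228 mol
mass O = 3.280 − (1.4579 + 0.20389) = 1.6182 g → mol O = 1.6182 ÷ 15.999 = 0.10114 mol
Divide by the smallest (0.10114 mol): C 1.200, H 2.000, O 1.000
Multiplying each by 5 gives whole numbers: C 6.00, H 10.00, O 5.00
Empirical formula: C6H10O5
Empirical-formula mass = 162.14 g/mol; 486 ÷ 162.14 ≈ 3, so the molecular formula is C18H30O15.

C18H30O15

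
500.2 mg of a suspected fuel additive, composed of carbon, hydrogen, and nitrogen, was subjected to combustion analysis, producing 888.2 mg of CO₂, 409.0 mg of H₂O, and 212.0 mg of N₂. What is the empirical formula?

C4H9N3

mol C = 0.8882 g CO₂ ÷ 44.009 g/mol = 0.020182 mol
mol H = 2 × 0.4090 g H₂O ÷ 18.015 g/mol = 0.045407 mol
mol N = 2 × 0.2120 g N₂ ÷ 28.014 g/mol = 0.015135 mol
Divide by the smallest (0.015135 mol): C 1.333, H 3.000, N 1.000
Multiplying each by 3 gives whole numbers: C 4.00, H 9.00, N 3.00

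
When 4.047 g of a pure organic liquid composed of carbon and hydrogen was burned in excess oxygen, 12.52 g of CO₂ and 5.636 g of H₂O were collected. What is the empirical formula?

C5H11

mol C = 12.52 g CO₂ ÷ 44.009 g/mol = 0.28449 mol
mol H = 2 × 5.636 g H₂O ÷ 18.015 g/mol = 0.62570 mol
Divide by the smallest (0.28449 mol): C 1.000, H 2.199
Multiplying each by 5 gives whole numbers: C 5.00, H 11.00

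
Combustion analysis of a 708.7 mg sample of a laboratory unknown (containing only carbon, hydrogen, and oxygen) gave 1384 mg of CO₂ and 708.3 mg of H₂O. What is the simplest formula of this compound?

mol C = 1.384 g CO₂ ÷ 44.009 g/mol = 0.031448 mol
mol H = 2 × 0.7083 g H₂O ÷ 18.015 g/mol = 0.078634 mol
mass O = 0.7087 − (0.37772 + 0.079264) = 0.25171 g → mol O = 0.25171 ÷ 15.999 = 0.015733 mol
Divide by the smallest (0.015733 mol): C 1.999, H 4.998, O 1.000

C2H5O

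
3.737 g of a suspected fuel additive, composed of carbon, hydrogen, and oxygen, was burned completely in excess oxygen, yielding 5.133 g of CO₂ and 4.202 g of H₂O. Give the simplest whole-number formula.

mol C = 5.133 g CO₂ ÷ 44.009 g/mol = 0.11664 mol
mol H = 2 × 4.202 g H₂O ÷ 18.015 g/mol = 0.46650 mol
mass O = 3.737 − (1.4009 + 0.47023) = 1.8659 g → mol O = 1.8659 ÷ 15.999 = 0.11662 mol
Divide by the smallest (0.11662 mol): C 1.000, H 4.000, O 1.000

CH4O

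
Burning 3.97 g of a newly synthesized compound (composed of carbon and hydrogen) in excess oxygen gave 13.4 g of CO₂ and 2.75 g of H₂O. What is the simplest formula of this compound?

mol C = 13.4 g CO₂ ÷ 44.009 g/mol = 0.3045 mol
mol H = 2 × 2.75 g H₂O ÷ 18.015 g/mol = 0.3053 mol
Divide by the smallest (0.3045 mol): C 1.000, H 1.003

CH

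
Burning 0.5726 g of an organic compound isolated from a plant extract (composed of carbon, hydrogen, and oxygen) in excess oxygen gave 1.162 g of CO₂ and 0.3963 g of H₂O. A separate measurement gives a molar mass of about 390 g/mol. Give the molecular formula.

C18H30O9

mol C = 1.162 g CO₂ ÷ 44.009 g/mol = 0.026404 mol
mol H = 2 × 0.3963 g H₂O ÷ 18.015 g/mol = 0.043997 mol
mass O = 0.5726 − (0.31713 + 0.044349) = 0.21112 g → mol O = 0.21112 ÷ 15.999 = 0.013196 mol
Divide by the smallest (0.013196 mol): C 2.001, H 3.334, O 1.000
Multiplying each by 3 gives whole numbers: C 6.00, H 10.00, O 3.00
Empirical formula: C6H10O3
Empirical-formula mass = 130.14 g/mol; 390 ÷ 130.14 ≈ 3, so the molecular formula is C18H30O9.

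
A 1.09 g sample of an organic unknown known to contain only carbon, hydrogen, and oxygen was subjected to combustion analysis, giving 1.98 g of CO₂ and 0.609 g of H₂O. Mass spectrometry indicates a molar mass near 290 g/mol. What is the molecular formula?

C12H18O8

mol C = 1.98 g CO₂ ÷ 44.009 g/mol = 0.04499 mol
mol H = 2 × 0.609 g H₂O ÷ 18.015 g/mol = 0.06761 mol
mass O = 1.09 − (0.5404 + 0.06815) = 0.4815 g → mol O = 0.4815 ÷ 15.999 = 0.03009 mol
Divide by the smallest (0.03009 mol): C 1.495, H 2.247, O 1.000
Multiplying each by 4 gives whole numbers: C 5.98, H 8.99, O 4.00
Empirical formula: C6H9O4
Empirical-formula mass = 145.13 g/mol; 290 ÷ 145.13 ≈ 2, so the molecular formula is C12H18O8.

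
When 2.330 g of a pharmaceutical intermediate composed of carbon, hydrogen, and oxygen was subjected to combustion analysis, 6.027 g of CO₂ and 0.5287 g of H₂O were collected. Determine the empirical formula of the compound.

C7H3O2

mol C = 6.027 g CO₂ ÷ 44.009 g/mol = 0.13695 mol
mol H = 2 × 0.5287 g H₂O ÷ 18.015 g/mol = 0.058696 mol
mass O = 2.330 − (1.6449 + 0.059165) = 0.62594 g → mol O = 0.62594 ÷ 15.999 = 0.039124 mol
Divide by the smallest (0.039124 mol): C 3.500, H 1.500, O 1.000
Multiplying each by 2 gives whole numbers: C 7.00, H 3.00, O 2.00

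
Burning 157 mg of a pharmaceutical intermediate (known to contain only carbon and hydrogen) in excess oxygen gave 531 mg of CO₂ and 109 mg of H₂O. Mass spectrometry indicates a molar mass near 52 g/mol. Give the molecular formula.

C4H4

mol C = 0.531 g CO₂ ÷ 44.009 g/mol = 0.01207 mol
mol H = 2 × 0.109 g H₂O ÷ 18.015 g/mol = 0.01210 mol
Divide by the smallest (0.01207 mol): C 1.000, H 1.003
Empirical formula: CH
Empirical-formula mass = 13.02 g/mol; 52 ÷ 13.02 ≈ 4, so the molecular formula is C4H4.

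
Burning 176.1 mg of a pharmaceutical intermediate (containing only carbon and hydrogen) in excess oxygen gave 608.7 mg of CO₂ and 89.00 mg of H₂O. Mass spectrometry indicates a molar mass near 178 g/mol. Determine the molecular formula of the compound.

mol C = 0.6087 g CO₂ ÷ 44.009 g/mol = 0.013831 mol
mol H = 2 × 0.08900 g H₂O ÷ 18.015 g/mol = 0.0098807 mol
Divide by the smallest (0.0098807 mol): C 1.400, H 1.000
Multiplying each by 5 gives whole numbers: C 7.00, H 5.00
Empirical formula: C7H5
Empirical-formula mass = 89.12 g/mol; 178 ÷ 89.12 ≈ 2, so the molecular formula is C14H10.

C14H10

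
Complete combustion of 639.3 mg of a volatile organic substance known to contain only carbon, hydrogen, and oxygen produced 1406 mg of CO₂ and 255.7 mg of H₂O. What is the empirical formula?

mol C = 1.406 g CO₂ ÷ 44.009 g/mol = 0.031948 mol
mol H = 2 × 0.2557 g H₂O ÷ 18.015 g/mol = 0.028387 mol
mass O = 0.6393 − (0.38373 + 0.028615) = 0.22696 g → mol O = 0.22696 ÷ 15.999 = 0.014186 mol
Divide by the smallest (0.014186 mol): C 2.252, H 2.001, O 1.000
Multiplying each by 4 gives whole numbers: C 9.01, H 8.00, O 4.00

C9H8O4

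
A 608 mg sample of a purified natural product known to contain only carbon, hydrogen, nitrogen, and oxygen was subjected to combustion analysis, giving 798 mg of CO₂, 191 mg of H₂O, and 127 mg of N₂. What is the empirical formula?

mol C = 0.798 g CO₂ ÷ 44.009 g/mol = 0.01813 mol
mol H = 2 × 0.191 g H₂O ÷ 18.015 g/mol = 0.02120 mol
mol N = 2 × 0.127 g N₂ ÷ 28.014 g/mol = 0.009067 mol
mass O = 0.608 − (0.2178 + 0.02137 + 0.1270) = 0.2418 g → mol O = 0.2418 ÷ 15.999 = 0.01512 mol
Divide by the smallest (0.009067 mol): C 2.000, H 2.339, N 1.000, O 1.667
Multiplying each by 3 gives whole numbers: C 6.00, H 7.02, N 3.00, O 5.00

C6H7N3O5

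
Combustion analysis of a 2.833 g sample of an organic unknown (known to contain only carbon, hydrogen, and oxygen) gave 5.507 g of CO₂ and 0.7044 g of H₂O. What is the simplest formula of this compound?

mol C = 5.507 g CO₂ ÷ 44.009 g/mol = 0.12513 mol
mol H = 2 × 0.7044 g H₂O ÷ 18.015 g/mol = 0.078201 mol
mass O = 2.833 − (1.5030 + 0.078827) = 1.2512 g → mol O = 1.2512 ÷ 15.999 = 0.078205 mol
Divide by the smallest (0.078201 mol): C 1.600, H 1.000, O 1.000
Multiplying each by 5 gives whole numbers: C 8.00, H 5.00, O 5.00

C8H5O5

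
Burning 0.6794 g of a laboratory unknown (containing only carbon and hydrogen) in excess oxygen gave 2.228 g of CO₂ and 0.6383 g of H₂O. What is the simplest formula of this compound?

C5H7

mol C = 2.228 g CO₂ ÷ 44.009 g/mol = 0.050626 mol
mol H = 2 × 0.6383 g H₂O ÷ 18.015 g/mol = 0.070863 mol
Divide by the smallest (0.050626 mol): C 1.000, H 1.400
Multiplying each by 5 gives whole numbers: C 5.00, H 7.00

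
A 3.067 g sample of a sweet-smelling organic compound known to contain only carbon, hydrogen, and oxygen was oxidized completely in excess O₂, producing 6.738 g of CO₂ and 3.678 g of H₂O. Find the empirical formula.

mol C = 6.738 g CO₂ ÷ 44.009 g/mol = 0.15311 mol
mol H = 2 × 3.678 g H₂O ÷ 18.015 g/mol = 0.40833 mol
mass O = 3.067 − (1.8389 + 0.41159) = 0.81646 g → mol O = 0.81646 ÷ 15.999 = 0.051032 mol
Divide by the smallest (0.051032 mol): C 3.000, H 8.001, O 1.000

C3H8O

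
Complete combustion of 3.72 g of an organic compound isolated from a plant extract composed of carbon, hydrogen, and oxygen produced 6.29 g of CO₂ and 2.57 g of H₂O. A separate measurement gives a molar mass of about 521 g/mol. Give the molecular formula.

mol C = 6.29 g CO₂ ÷ 44.009 g/mol = 0.1429 mol
mol H = 2 × 2.57 g H₂O ÷ 18.015 g/mol = 0.2853 mol
mass O = 3.72 − (1.717 + 0.2876) = 1.716 g → mol O = 1.716 ÷ 15.999 = 0.1072 mol
Divide by the smallest (0.1072 mol): C 1.333, H 2.661, O 1.000
Multiplying each by 3 gives whole numbers: C 4.00, H 7.98, O 3.00
Empirical formula: C4H8O3
Empirical-formula mass = 104.10 g/mol; 521 ÷ 104.10 ≈ 5, so the molecular formula is C20H40O15.

C20H40O15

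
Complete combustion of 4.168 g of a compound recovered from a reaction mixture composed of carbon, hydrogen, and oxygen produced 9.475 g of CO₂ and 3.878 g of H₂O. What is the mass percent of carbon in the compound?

62.04%

mol C = 9.475 g CO₂ ÷ 44.009 g/mol = 0.21530 mol
mol H = 2 × 3.878 g H₂O ÷ 18.015 g/mol = 0.43053 mol
mass O = 4.168 − (2.5859 + 0.43397) = 1.1481 g → mol O = 1.1481 ÷ 15.999 = 0.071760 mol
mass % C = 2.5859 g ÷ 4.168 g × 100%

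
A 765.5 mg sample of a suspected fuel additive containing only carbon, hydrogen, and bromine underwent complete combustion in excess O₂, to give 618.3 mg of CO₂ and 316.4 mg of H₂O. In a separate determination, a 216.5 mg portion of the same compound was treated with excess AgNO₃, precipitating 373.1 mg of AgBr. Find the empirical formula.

mol C = 0.6183 g CO₂ ÷ 44.009 g/mol = 0.014049 mol
mol H = 2 × 0.3164 g H₂O ÷ 18.015 g/mol = 0.035126 mol
From the AgBr data: mol Br per gram of compound = (0.3731 ÷ 187.772) ÷ 0.2165 = 0.0091778 mol/g, so in the 0.7655 g combustion sample mol Br = 0.0070256 mol
Divide by the smallest (0.0070256 mol): C 2.000, H 5.000, Br 1.000

C2H5Br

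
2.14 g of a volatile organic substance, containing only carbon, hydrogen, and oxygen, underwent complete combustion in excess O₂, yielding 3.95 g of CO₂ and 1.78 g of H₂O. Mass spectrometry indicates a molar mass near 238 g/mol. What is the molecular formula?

mol C = 3.95 g CO₂ ÷ 44.009 g/mol = 0.08975 mol
mol H = 2 × 1.78 g H₂O ÷ 18.015 g/mol = 0.1976 mol
mass O = 2.14 − (1.078 + 0.1992) = 0.8628 g → mol O = 0.8628 ÷ 15.999 = 0.05393 mol
Divide by the smallest (0.05393 mol): C 1.664, H 3.665, O 1.000
Multiplying each by 3 gives whole numbers: C 4.99, H 10.99, O 3.00
Empirical formula: C5H11O3
Empirical-formula mass = 119.14 g/mol; 238 ÷ 119.14 ≈ 2, so the molecular formula is C10H22O6.

C10H22O6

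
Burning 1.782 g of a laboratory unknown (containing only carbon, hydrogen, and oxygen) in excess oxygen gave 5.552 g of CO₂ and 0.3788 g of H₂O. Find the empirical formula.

mol C = 5.552 g CO₂ ÷ 44.009 g/mol = 0.12616 mol
mol H = 2 × 0.3788 g H₂O ÷ 18.015 g/mol = 0.042054 mol
mass O = 1.782 − (1.5153 + 0.042390) = 0.22435 g → mol O = 0.22435 ÷ 15.999 = 0.014023 mol
Divide by the smallest (0.014023 mol): C 8.997, H 2.999, O 1.000

C9H3O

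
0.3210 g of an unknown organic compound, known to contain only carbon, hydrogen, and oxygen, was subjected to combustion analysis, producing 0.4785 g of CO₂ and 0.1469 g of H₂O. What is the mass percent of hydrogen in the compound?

5.12%

mol C = 0.4785 g CO₂ ÷ 44.009 g/mol = 0.010873 mol
mol H = 2 × 0.1469 g H₂O ÷ 18.015 g/mol = 0.016309 mol
mass O = 0.3210 − (0.13059 + 0.016439) = 0.17397 g → mol O = 0.17397 ÷ 15.999 = 0.010874 mol
mass % H = 0.016439 g ÷ 0.3210 g × 100%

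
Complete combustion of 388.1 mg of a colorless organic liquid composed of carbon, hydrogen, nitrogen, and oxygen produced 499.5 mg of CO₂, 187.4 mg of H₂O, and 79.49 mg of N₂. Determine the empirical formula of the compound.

C6H11N3O5

mol C = 0.4995 g CO₂ ÷ 44.009 g/mol = 0.011350 mol
mol H = 2 × 0.1874 g H₂O ÷ 18.015 g/mol = 0.020805 mol
mol N = 2 × 0.07949 g N₂ ÷ 28.014 g/mol = 0.0056750 mol
mass O = 0.3881 − (0.13632 + 0.020971 + 0.079490) = 0.15131 g → mol O = 0.15131 ÷ 15.999 = 0.0094577 mol
Divide by the smallest (0.0056750 mol): C 2.000, H 3.666, N 1.000, O 1.667
Multiplying each by 3 gives whole numbers: C 6.00, H 11.00, N 3.00, O 5.00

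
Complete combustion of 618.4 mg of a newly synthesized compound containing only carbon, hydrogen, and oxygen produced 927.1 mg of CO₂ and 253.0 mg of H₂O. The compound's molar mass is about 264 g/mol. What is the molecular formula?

mol C = 0.9271 g CO₂ ÷ 44.009 g/mol = 0.021066 mol
mol H = 2 × 0.2530 g H₂O ÷ 18.015 g/mol = 0.028088 mol
mass O = 0.6184 − (0.25303 + 0.028312) = 0.33706 g → mol O = 0.33706 ÷ 15.999 = 0.021068 mol
Divide by the smallest (0.021066 mol): C 1.000, H 1.333, O 1.000
Multiplying each by 3 gives whole numbers: C 3.00, H 4.00, O 3.00
Empirical formula: C3H4O3
Empirical-formula mass = 88.06 g/mol; 264 ÷ 88.06 ≈ 3, so the molecular formula is C9H12O9.

C9H12O9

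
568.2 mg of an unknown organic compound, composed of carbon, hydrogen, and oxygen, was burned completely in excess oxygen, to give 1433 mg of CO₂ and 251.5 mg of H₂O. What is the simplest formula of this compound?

C7H6O2

mol C = 1.433 g CO₂ ÷ 44.009 g/mol = 0.032562 mol
mol H = 2 × 0.2515 g H₂O ÷ 18.015 g/mol = 0.027921 mol
mass O = 0.5682 − (0.39110 + 0.028145) = 0.14896 g → mol O = 0.14896 ÷ 15.999 = 0.0093105 mol
Divide by the smallest (0.0093105 mol): C 3.497, H 2.999, O 1.000
Multiplying each by 2 gives whole numbers: C 6.99, H 6.00, O 2.00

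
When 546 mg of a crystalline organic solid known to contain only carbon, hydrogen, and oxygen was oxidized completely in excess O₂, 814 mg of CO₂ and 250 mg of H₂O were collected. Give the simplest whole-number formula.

C2H3O2

mol C = 0.814 g CO₂ ÷ 44.009 g/mol = 0.01850 mol
mol H = 2 × 0.250 g H₂O ÷ 18.015 g/mol = 0.02775 mol
mass O = 0.546 − (0.2222 + 0.02798) = 0.2959 g → mol O = 0.2959 ÷ 15.999 = 0.01849 mol
Divide by the smallest (0.01849 mol): C 1.000, H 1.501, O 1.000
Multiplying each by 2 gives whole numbers: C 2.00, H 3.00, O 2.00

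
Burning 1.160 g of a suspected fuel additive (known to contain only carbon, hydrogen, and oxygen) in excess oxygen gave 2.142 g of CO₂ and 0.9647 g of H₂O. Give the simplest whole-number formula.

C5H11O3

mol C = 2.142 g CO₂ ÷ 44.009 g/mol = 0.048672 mol
mol H = 2 × 0.9647 g H₂O ÷ 18.015 g/mol = 0.10710 mol
mass O = 1.160 − (0.58460 + 0.10796) = 0.46745 g → mol O = 0.46745 ÷ 15.999 = 0.029217 mol
Divide by the smallest (0.029217 mol): C 1.666, H 3.666, O 1.000
Multiplying each by 3 gives whole numbers: C 5.00, H 11.00, O 3.00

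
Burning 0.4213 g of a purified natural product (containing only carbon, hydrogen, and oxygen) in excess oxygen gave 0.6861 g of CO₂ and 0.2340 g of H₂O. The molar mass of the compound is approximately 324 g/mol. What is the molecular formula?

mol C = 0.6861 g CO₂ ÷ 44.009 g/mol = 0.015590 mol
mol H = 2 × 0.2340 g H₂O ÷ 18.015 g/mol = 0.025978 mol
mass O = 0.4213 − (0.18725 + 0.026186) = 0.20786 g → mol O = 0.20786 ÷ 15.999 = 0.012992 mol
Divide by the smallest (0.012992 mol): C 1.200, H 2.000, O 1.000
Multiplying each by 5 gives whole numbers: C 6.00, H 10.00, O 5.00
Empirical formula: C6H10O5
Empirical-formula mass = 162.14 g/mol; 324 ÷ 162.14 ≈ 2, so the molecular formula is C12H20O10.

C12H20O10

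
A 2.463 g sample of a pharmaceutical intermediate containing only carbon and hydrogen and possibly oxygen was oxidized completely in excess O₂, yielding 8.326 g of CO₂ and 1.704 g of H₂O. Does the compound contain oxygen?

mol C = 8.326 g CO₂ ÷ 44.009 g/mol = 0.18919 mol
mol H = 2 × 1.704 g H₂O ÷ 18.015 g/mol = 0.18918 mol
C and H together account for 2.4630 g — essentially the entire 2.463 g sample — so the compound contains no oxygen.

no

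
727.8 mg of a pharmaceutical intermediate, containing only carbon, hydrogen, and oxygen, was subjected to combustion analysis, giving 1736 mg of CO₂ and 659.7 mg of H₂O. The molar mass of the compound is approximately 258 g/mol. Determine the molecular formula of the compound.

C14H26O4

mol C = 1.736 g CO₂ ÷ 44.009 g/mol = 0.039446 mol
mol H = 2 × 0.6597 g H₂O ÷ 18.015 g/mol = 0.073239 mol
mass O = 0.7278 − (0.47379 + 0.073825) = 0.18018 g → mol O = 0.18018 ÷ 15.999 = 0.011262 mol
Divide by the smallest (0.011262 mol): C 3.503, H 6.503, O 1.000
Multiplying each by 2 gives whole numbers: C 7.01, H 13.01, O 2.00
Empirical formula: C7H13O2
Empirical-formula mass = 129.18 g/mol; 258 ÷ 129.18 ≈ 2, so the molecular formula is C14H26O4.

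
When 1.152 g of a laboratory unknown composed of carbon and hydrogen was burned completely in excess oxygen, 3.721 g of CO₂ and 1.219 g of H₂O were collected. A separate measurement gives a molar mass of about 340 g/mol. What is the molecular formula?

C25H40

mol C = 3.721 g CO₂ ÷ 44.009 g/mol = 0.084551 mol
mol H = 2 × 1.219 g H₂O ÷ 18.015 g/mol = 0.13533 mol
Divide by the smallest (0.084551 mol): C 1.000, H 1.601
Multiplying each by 5 gives whole numbers: C 5.00, H 8.00
Empirical formula: C5H8
Empirical-formula mass = 68.12 g/mol; 340 ÷ 68.12 ≈ 5, so the molecular formula is C25H40.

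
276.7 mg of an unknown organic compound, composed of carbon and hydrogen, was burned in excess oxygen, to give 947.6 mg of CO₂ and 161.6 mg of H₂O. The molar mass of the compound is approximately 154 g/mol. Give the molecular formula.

mol C = 0.9476 g CO₂ ÷ 44.009 g/mol = 0.021532 mol
mol H = 2 × 0.1616 g H₂O ÷ 18.015 g/mol = 0.017941 mol
Divide by the smallest (0.017941 mol): C 1.200, H 1.000
Multiplying each by 5 gives whole numbers: C 6.00, H 5.00
Empirical formula: C6H5
Empirical-formula mass = 77.11 g/mol; 154 ÷ 77.11 ≈ 2, so the molecular formula is C12H10.

C12H10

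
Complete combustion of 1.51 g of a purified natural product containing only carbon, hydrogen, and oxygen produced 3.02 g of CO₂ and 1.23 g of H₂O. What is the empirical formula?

mol C = 3.02 g CO₂ ÷ 44.009 g/mol = 0.06862 mol
mol H = 2 × 1.23 g H₂O ÷ 18.015 g/mol = 0.1366 mol
mass O = 1.51 − (0.8242 + 0.1376) = 0.5481 g → mol O = 0.5481 ÷ 15.999 = 0.03426 mol
Divide by the smallest (0.03426 mol): C 2.003, H 3.986, O 1.000

C2H4O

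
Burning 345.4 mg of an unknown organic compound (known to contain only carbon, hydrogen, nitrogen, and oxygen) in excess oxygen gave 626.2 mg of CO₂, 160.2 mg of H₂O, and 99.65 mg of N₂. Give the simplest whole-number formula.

mol C = 0.6262 g CO₂ ÷ 44.009 g/mol = 0.014229 mol
mol H = 2 × 0.1602 g H₂O ÷ 18.015 g/mol = 0.017785 mol
mol N = 2 × 0.09965 g N₂ ÷ 28.014 g/mol = 0.0071143 mol
mass O = 0.3454 − (0.17090 + 0.017927 + 0.099650) = 0.056919 g → mol O = 0.056919 ÷ 15.999 = 0.0035577 mol
Divide by the smallest (0.0035577 mol): C 4.000, H 4.999, N 2.000, O 1.000

C4H5N2O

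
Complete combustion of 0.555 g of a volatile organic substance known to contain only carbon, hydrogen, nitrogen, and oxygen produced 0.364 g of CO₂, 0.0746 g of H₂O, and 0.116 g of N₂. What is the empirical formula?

mol C = 0.364 g CO₂ ÷ 44.009 g/mol = 0.008271 mol
mol H = 2 × 0.0746 g H₂O ÷ 18.015 g/mol = 0.008282 mol
mol N = 2 × 0.116 g N₂ ÷ 28.014 g/mol = 0.008282 mol
mass O = 0.555 − (0.09934 + 0.008348 + 0.1160) = 0.3313 g → mol O = 0.3313 ÷ 15.999 = 0.02071 mol
Divide by the smallest (0.008271 mol): C 1.000, H 1.001, N 1.001, O 2.504
Multiplying each by 2 gives whole numbers: C 2.00, H 2.00, N 2.00, O 5.01

C2H2N2O5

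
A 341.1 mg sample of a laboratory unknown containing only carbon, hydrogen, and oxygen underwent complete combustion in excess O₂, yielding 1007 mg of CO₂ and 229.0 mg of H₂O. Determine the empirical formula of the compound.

C9H10O

mol C = 1.007 g CO₂ ÷ 44.009 g/mol = 0.022882 mol
mol H = 2 × 0.2290 g H₂O ÷ 18.015 g/mol = 0.025423 mol
mass O = 0.3411 − (0.27483 + 0.025627) = 0.040641 g → mol O = 0.040641 ÷ 15.999 = 0.0025402 mol
Divide by the smallest (0.0025402 mol): C 9.008, H 10.008, O 1.000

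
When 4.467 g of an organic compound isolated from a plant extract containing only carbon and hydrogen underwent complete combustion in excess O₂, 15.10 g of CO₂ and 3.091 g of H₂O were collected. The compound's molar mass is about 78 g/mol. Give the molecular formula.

mol C = 15.10 g CO₂ ÷ 44.009 g/mol = 0.34311 mol
mol H = 2 × 3.091 g H₂O ÷ 18.015 g/mol = 0.34316 mol
Divide by the smallest (0.34311 mol): C 1.000, H 1.000
Empirical formula: CH
Empirical-formula mass = 13.02 g/mol; 78 ÷ 13.02 ≈ 6, so the molecular formula is C6H6.

C6H6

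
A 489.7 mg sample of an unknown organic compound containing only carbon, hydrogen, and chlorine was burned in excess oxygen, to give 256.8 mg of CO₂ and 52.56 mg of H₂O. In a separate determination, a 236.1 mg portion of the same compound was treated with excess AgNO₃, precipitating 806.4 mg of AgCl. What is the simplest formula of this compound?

mol C = 0.2568 g CO₂ ÷ 44.009 g/mol = 0.0058352 mol
mol H = 2 × 0.05256 g H₂O ÷ 18.015 g/mol = 0.0058351 mol
From the AgCl data: mol Cl per gram of compound = (0.8064 ÷ 143.318) ÷ 0.2361 = 0.023832 mol/g, so in the 0.4897 g combustion sample mol Cl = 0.011670 mol
Divide by the smallest (0.0058351 mol): C 1.000, H 1.000, Cl 2.000

CHCl2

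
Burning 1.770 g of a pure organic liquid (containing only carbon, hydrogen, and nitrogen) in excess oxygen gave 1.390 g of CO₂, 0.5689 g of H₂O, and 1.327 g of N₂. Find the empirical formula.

mol C = 1.390 g CO₂ ÷ 44.009 g/mol = 0.031584 mol
mol H = 2 × 0.5689 g H₂O ÷ 18.015 g/mol = 0.063158 mol
mol N = 2 × 1.327 g N₂ ÷ 28.014 g/mol = 0.094738 mol
Divide by the smallest (0.031584 mol): C 1.000, H 2.000, N 3.000

CH2N3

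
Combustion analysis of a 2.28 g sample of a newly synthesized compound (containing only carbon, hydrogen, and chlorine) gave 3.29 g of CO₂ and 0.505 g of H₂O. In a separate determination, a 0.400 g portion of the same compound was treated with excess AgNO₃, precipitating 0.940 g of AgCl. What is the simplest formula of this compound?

mol C = 3.29 g CO₂ ÷ 44.009 g/mol = 0.07476 mol
mol H = 2 × 0.505 g H₂O ÷ 18.015 g/mol = 0.05606 mol
From the AgCl data: mol Cl per gram of compound = (0.940 ÷ 143.318) ÷ 0.400 = 0.01640 mol/g, so in the 2.28 g combustion sample mol Cl = 0.03739 mol
Divide by the smallest (0.03739 mol): C 2.000, H 1.500, Cl 1.000
Multiplying each by 2 gives whole numbers: C 4.00, H 3.00, Cl 2.00

C4H3Cl2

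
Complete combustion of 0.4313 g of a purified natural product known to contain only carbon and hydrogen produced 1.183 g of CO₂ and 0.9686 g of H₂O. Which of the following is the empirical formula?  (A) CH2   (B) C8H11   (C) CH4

(C) CH4

mol C = 1.183 g CO₂ ÷ 44.009 g/mol = 0.026881 mol
mol H = 2 × 0.9686 g H₂O ÷ 18.015 g/mol = 0.10753 mol
Divide by the smallest (0.026881 mol): C 1.000, H 4.000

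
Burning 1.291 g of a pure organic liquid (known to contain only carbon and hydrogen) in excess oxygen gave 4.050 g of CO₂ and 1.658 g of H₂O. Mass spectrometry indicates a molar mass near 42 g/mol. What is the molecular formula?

mol C = 4.050 g CO₂ ÷ 44.009 g/mol = 0.092027 mol
mol H = 2 × 1.658 g H₂O ÷ 18.015 g/mol = 0.18407 mol
Divide by the smallest (0.092027 mol): C 1.000, H 2.000
Empirical formula: CH2
Empirical-formula mass = 14.03 g/mol; 42 ÷ 14.03 ≈ 3, so the molecular formula is C3H6.

C3H6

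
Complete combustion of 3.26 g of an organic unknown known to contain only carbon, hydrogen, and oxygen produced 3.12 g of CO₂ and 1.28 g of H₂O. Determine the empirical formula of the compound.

mol C = 3.12 g CO₂ ÷ 44.009 g/mol = 0.07089 mol
mol H = 2 × 1.28 g H₂O ÷ 18.015 g/mol = 0.1421 mol
mass O = 3.26 − (0.8515 + 0.1432) = 2.265 g → mol O = 2.265 ÷ 15.999 = 0.1416 mol
Divide by the smallest (0.07089 mol): C 1.000, H 2.004, O 1.997

CH2O2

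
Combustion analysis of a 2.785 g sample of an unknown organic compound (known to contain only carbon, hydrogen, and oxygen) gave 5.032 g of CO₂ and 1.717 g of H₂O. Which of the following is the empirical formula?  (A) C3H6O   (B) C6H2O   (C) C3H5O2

(C) C3H5O2

mol C = 5.032 g CO₂ ÷ 44.009 g/mol = 0.11434 mol
mol H = 2 × 1.717 g H₂O ÷ 18.015 g/mol = 0.19062 mol
mass O = 2.785 − (1.3733 + 0.19214) = 1.2195 g → mol O = 1.2195 ÷ 15.999 = 0.076224 mol
Divide by the smallest (0.076224 mol): C 1.500, H 2.501, O 1.000
Multiplying each by 2 gives whole numbers: C 3.00, H 5.00, O 2.00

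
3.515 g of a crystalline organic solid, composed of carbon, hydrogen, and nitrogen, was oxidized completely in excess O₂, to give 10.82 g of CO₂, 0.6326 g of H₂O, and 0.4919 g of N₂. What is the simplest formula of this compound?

mol C = 10.82 g CO₂ ÷ 44.009 g/mol = 0.24586 mol
mol H = 2 × 0.6326 g H₂O ÷ 18.015 g/mol = 0.070230 mol
mol N = 2 × 0.4919 g N₂ ÷ 28.014 g/mol = 0.035118 mol
Divide by the smallest (0.035118 mol): C 7.001, H 2.000, N 1.000

C7H2N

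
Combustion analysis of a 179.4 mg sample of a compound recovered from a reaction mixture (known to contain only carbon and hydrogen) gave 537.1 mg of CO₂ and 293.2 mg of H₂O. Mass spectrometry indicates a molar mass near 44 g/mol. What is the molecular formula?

mol C = 0.5371 g CO₂ ÷ 44.009 g/mol = 0.012204 mol
mol H = 2 × 0.2932 g H₂O ÷ 18.015 g/mol = 0.032551 mol
Divide by the smallest (0.012204 mol): C 1.000, H 2.667
Multiplying each by 3 gives whole numbers: C 3.00, H 8.00
Empirical formula: C3H8
Empirical-formula mass = 44.10 g/mol; 44 ÷ 44.10 ≈ 1, so the molecular formula is C3H8.

C3H8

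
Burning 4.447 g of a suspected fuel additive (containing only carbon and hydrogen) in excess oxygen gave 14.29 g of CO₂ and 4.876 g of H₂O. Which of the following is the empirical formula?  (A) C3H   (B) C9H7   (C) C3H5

mol C = 14.29 g CO₂ ÷ 44.009 g/mol = 0.32471 mol
mol H = 2 × 4.876 g H₂O ÷ 18.015 g/mol = 0.54133 mol
Divide by the smallest (0.32471 mol): C 1.000, H 1.667
Multiplying each by 3 gives whole numbers: C 3.00, H 5.00

(C) C3H5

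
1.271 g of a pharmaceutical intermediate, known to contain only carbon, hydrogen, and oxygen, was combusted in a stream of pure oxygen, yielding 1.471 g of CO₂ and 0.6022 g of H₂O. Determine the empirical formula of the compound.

mol C = 1.471 g CO₂ ÷ 44.009 g/mol = 0.033425 mol
mol H = 2 × 0.6022 g H₂O ÷ 18.015 g/mol = 0.066855 mol
mass O = 1.271 − (0.40147 + 0.067390) = 0.80214 g → mol O = 0.80214 ÷ 15.999 = 0.050137 mol
Divide by the smallest (0.033425 mol): C 1.000, H 2.000, O 1.500
Multiplying each by 2 gives whole numbers: C 2.00, H 4.00, O 3.00

C2H4O3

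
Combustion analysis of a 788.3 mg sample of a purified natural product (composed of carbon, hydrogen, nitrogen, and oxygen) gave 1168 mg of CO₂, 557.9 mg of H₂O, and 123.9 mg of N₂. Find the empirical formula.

C3H7NO2

mol C = 1.168 g CO₂ ÷ 44.009 g/mol = 0.026540 mol
mol H = 2 × 0.5579 g H₂O ÷ 18.015 g/mol = 0.061937 mol
mol N = 2 × 0.1239 g N₂ ÷ 28.014 g/mol = 0.0088456 mol
mass O = 0.7883 − (0.31877 + 0.062433 + 0.12390) = 0.28319 g → mol O = 0.28319 ÷ 15.999 = 0.017701 mol
Divide by the smallest (0.0088456 mol): C 3.000, H 7.002, N 1.000, O 2.001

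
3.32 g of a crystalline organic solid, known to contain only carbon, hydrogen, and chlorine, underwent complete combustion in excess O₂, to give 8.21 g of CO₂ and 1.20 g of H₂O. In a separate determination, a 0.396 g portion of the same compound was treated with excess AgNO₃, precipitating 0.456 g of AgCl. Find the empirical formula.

mol C = 8.21 g CO₂ ÷ 44.009 g/mol = 0.1866 mol
mol H = 2 × 1.20 g H₂O ÷ 18.015 g/mol = 0.1332 mol
From the AgCl data: mol Cl per gram of compound = (0.456 ÷ 143.318) ÷ 0.396 = 0.008035 mol/g, so in the 3.32 g combustion sample mol Cl = 0.02668 mol
Divide by the smallest (0.02668 mol): C 6.994, H 4.994, Cl 1.000

C7H5Cl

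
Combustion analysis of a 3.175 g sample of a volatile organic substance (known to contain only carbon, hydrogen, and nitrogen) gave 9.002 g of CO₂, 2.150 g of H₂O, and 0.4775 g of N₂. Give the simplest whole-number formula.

C6H7N

mol C = 9.002 g CO₂ ÷ 44.009 g/mol = 0.20455 mol
mol H = 2 × 2.150 g H₂O ÷ 18.015 g/mol = 0.23869 mol
mol N = 2 × 0.4775 g N₂ ÷ 28.014 g/mol = 0.034090 mol
Divide by the smallest (0.034090 mol): C 6.000, H 7.002, N 1.000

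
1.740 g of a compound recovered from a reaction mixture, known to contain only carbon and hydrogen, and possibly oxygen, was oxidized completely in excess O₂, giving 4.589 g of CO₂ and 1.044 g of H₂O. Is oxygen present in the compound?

yes

mol C = 4.589 g CO₂ ÷ 44.009 g/mol = 0.10427 mol
mol H = 2 × 1.044 g H₂O ÷ 18.015 g/mol = 0.11590 mol
C and H account for only 1.3693 g of the 1.740 g sample; the remaining 0.37073 g must be oxygen.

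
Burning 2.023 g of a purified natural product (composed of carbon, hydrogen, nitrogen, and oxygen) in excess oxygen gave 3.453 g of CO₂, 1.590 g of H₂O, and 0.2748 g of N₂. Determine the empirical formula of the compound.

mol C = 3.453 g CO₂ ÷ 44.009 g/mol = 0.078461 mol
mol H = 2 × 1.590 g H₂O ÷ 18.015 g/mol = 0.17652 mol
mol N = 2 × 0.2748 g N₂ ÷ 28.014 g/mol = 0.019619 mol
mass O = 2.023 − (0.94240 + 0.17793 + 0.27480) = 0.62787 g → mol O = 0.62787 ÷ 15.999 = 0.039244 mol
Divide by the smallest (0.019619 mol): C 3.999, H 8.997, N 1.000, O 2.000

C4H9NO2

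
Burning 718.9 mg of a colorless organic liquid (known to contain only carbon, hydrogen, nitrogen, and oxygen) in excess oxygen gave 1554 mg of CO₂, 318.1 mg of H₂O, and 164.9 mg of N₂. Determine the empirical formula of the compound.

mol C = 1.554 g CO₂ ÷ 44.009 g/mol = 0.035311 mol
mol H = 2 × 0.3181 g H₂O ÷ 18.015 g/mol = 0.035315 mol
mol N = 2 × 0.1649 g N₂ ÷ 28.014 g/mol = 0.011773 mol
mass O = 0.7189 − (0.42412 + 0.035598 + 0.16490) = 0.094283 g → mol O = 0.094283 ÷ 15.999 = 0.0058930 mol
Divide by the smallest (0.0058930 mol): C 5.992, H 5.993, N 1.998, O 1.000

C6H6N2O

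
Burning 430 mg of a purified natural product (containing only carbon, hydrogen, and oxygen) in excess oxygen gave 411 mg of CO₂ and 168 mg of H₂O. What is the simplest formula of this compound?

CH2O2

mol C = 0.411 g CO₂ ÷ 44.009 g/mol = 0.009339 mol
mol H = 2 × 0.168 g H₂O ÷ 18.015 g/mol = 0.01865 mol
mass O = 0.430 − (0.1122 + 0.01880) = 0.2990 g → mol O = 0.2990 ÷ 15.999 = 0.01869 mol
Divide by the smallest (0.009339 mol): C 1.000, H 1.997, O 2.001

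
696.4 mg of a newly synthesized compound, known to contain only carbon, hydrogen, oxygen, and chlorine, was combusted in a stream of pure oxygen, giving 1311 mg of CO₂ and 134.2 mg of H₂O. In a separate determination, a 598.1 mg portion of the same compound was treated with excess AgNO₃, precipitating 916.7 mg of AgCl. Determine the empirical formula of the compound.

mol C = 1.311 g CO₂ ÷ 44.009 g/mol = 0.029789 mol
mol H = 2 × 0.1342 g H₂O ÷ 18.015 g/mol = 0.014899 mol
From the AgCl data: mol Cl per gram of compound = (0.9167 ÷ 143.318) ÷ 0.5981 = 0.010694 mol/g, so in the 0.6964 g combustion sample mol Cl = 0.0074475 mol
mass O = 0.6964 − (0.35780 + 0.015018 + 0.26401) = 0.059568 g → mol O = 0.059568 ÷ 15.999 = 0.0037232 mol
Divide by the smallest (0.0037232 mol): C 8.001, H 4.002, Cl 2.000, O 1.000

C8H4Cl2O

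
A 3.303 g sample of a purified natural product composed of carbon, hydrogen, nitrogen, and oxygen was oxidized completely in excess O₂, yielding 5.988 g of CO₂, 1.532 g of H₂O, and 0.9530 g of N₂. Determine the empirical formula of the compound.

C4H5N2O

mol C = 5.988 g CO₂ ÷ 44.009 g/mol = 0.13606 mol
mol H = 2 × 1.532 g H₂O ÷ 18.015 g/mol = 0.17008 mol
mol N = 2 × 0.9530 g N₂ ÷ 28.014 g/mol = 0.068037 mol
mass O = 3.303 − (1.6343 + 0.17144 + 0.95300) = 0.54431 g → mol O = 0.54431 ÷ 15.999 = 0.034021 mol
Divide by the smallest (0.034021 mol): C 3.999, H 4.999, N 2.000, O 1.000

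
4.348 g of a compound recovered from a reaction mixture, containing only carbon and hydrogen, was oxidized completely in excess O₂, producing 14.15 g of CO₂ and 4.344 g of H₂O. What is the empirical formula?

mol C = 14.15 g CO₂ ÷ 44.009 g/mol = 0.32153 mol
mol H = 2 × 4.344 g H₂O ÷ 18.015 g/mol = 0.48226 mol
Divide by the smallest (0.32153 mol): C 1.000, H 1.500
Multiplying each by 2 gives whole numbers: C 2.00, H 3.00

C2H3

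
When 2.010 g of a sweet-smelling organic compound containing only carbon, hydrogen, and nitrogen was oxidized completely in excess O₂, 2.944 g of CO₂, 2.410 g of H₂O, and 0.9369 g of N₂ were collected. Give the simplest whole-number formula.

CH4N

mol C = 2.944 g CO₂ ÷ 44.009 g/mol = 0.066895 mol
mol H = 2 × 2.410 g H₂O ÷ 18.015 g/mol = 0.26755 mol
mol N = 2 × 0.9369 g N₂ ÷ 28.014 g/mol = 0.066888 mol
Divide by the smallest (0.066888 mol): C 1.000, H 4.000, N 1.000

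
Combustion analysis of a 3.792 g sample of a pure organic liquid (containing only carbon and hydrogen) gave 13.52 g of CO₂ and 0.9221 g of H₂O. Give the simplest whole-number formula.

mol C = 13.52 g CO₂ ÷ 44.009 g/mol = 0.30721 mol
mol H = 2 × 0.9221 g H₂O ÷ 18.015 g/mol = 0.10237 mol
Divide by the smallest (0.10237 mol): C 3.001, H 1.000

C3H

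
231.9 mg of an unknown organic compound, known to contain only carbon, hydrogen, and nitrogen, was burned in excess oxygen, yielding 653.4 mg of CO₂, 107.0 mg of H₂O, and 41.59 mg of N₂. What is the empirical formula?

C5H4N

mol C = 0.6534 g CO₂ ÷ 44.009 g/mol = 0.014847 mol
mol H = 2 × 0.1070 g H₂O ÷ 18.015 g/mol = 0.011879 mol
mol N = 2 × 0.04159 g N₂ ÷ 28.014 g/mol = 0.0029692 mol
Divide by the smallest (0.0029692 mol): C 5.000, H 4.001, N 1.000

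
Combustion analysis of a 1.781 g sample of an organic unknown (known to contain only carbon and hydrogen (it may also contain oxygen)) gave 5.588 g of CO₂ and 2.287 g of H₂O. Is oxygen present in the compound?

no

mol C = 5.588 g CO₂ ÷ 44.009 g/mol = 0.12697 mol
mol H = 2 × 2.287 g H₂O ÷ 18.015 g/mol = 0.25390 mol
C and H together account for 1.7810 g — essentially the entire 1.781 g sample — so the compound contains no oxygen.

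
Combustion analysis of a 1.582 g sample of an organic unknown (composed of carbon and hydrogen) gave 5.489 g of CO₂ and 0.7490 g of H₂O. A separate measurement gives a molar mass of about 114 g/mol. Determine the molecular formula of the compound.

mol C = 5.489 g CO₂ ÷ 44.009 g/mol = 0.12472 mol
mol H = 2 × 0.7490 g H₂O ÷ 18.015 g/mol = 0.083153 mol
Divide by the smallest (0.083153 mol): C 1.500, H 1.000
Multiplying each by 2 gives whole numbers: C 3.00, H 2.00
Empirical formula: C3H2
Empirical-formula mass = 38.05 g/mol; 114 ÷ 38.05 ≈ 3, so the molecular formula is C9H6.

C9H6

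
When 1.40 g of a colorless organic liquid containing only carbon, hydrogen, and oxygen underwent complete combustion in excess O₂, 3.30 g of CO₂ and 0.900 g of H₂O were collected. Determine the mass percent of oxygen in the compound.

mol C = 3.30 g CO₂ ÷ 44.009 g/mol = 0.07498 mol
mol H = 2 × 0.900 g H₂O ÷ 18.015 g/mol = 0.09992 mol
mass O = 1.40 − (0.9006 + 0.1007) = 0.3986 g → mol O = 0.3986 ÷ 15.999 = 0.02492 mol
mass % O = 0.3986 g ÷ 1.40 g × 100%

28.5%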